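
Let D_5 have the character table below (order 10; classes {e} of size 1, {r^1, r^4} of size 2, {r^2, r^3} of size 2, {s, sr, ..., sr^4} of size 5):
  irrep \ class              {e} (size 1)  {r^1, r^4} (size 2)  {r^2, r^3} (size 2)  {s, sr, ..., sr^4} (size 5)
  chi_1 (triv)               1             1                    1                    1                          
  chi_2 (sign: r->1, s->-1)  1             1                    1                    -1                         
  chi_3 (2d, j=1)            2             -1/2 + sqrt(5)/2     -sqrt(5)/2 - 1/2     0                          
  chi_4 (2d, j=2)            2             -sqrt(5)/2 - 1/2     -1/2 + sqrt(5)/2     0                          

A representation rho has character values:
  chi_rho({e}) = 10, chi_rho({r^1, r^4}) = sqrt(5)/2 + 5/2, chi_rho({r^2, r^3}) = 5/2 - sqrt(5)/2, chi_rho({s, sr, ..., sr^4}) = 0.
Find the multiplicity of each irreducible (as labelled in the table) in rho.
Multiplicities: chi_1: 2, chi_2: 2, chi_3: 2, chi_4: 1.

Details: Use <chi_rho, chi> = (1/|G|) sum_C |C| * chi_rho(C) * conj(chi(C)) with |G| = 10 for each irreducible chi in the table:
  <chi_rho, chi_1> = (1/10)[1*(10)*conj(1) + 2*(sqrt(5)/2 + 5/2)*conj(1) + 2*(5/2 - sqrt(5)/2)*conj(1) + 5*(0)*conj(1)]
      = (1/10)[(10) + (sqrt(5) + 5) + (5 - sqrt(5)) + (0)] = 20/10 = 2
  <chi_rho, chi_2> = (1/10)[1*(10)*conj(1) + 2*(sqrt(5)/2 + 5/2)*conj(1) + 2*(5/2 - sqrt(5)/2)*conj(1) + 5*(0)*conj(-1)]
      = (1/10)[(10) + (sqrt(5) + 5) + (5 - sqrt(5)) + (0)] = 20/10 = 2
  <chi_rho, chi_3> = (1/10)[1*(10)*conj(2) + 2*(sqrt(5)/2 + 5/2)*conj(-1/2 + sqrt(5)/2) + 2*(5/2 - sqrt(5)/2)*conj(-sqrt(5)/2 - 1/2) + 5*(0)*conj(0)]
      = (1/10)[(20) + (2*sqrt(5)) + (-2*sqrt(5)) + (0)] = 20/10 = 2
  <chi_rho, chi_4> = (1/10)[1*(10)*conj(2) + 2*(sqrt(5)/2 + 5/2)*conj(-sqrt(5)/2 - 1/2) + 2*(5/2 - sqrt(5)/2)*conj(-1/2 + sqrt(5)/2) + 5*(0)*conj(0)]
      = (1/10)[(20) + (-3*sqrt(5) - 5) + (-5 + 3*sqrt(5)) + (0)] = 10/10 = 1
Dimension check: dim(rho) = sum (mult * dim) = 2*1 + 2*1 + 2*2 + 1*2 = 10 = chi_rho(e) = 10.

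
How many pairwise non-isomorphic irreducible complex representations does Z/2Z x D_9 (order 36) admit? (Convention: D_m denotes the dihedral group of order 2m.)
12

Working: The number of irreducible complex representations of a finite group equals its number of conjugacy classes. For a direct product, #classes(G x H) = #classes(G) * #classes(H). Z/2Z has 2 classes (abelian), D_9 has 6 classes, so 2 * 6 = 12, so Z/2Z x D_9 (order 36) has exactly 12 irreducible complex representations.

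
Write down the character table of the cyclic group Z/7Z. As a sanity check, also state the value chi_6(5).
Character table of Z/7Z (irreps indexed chi_0,...,chi_6 with chi_k(m) = zeta_7^(k*m), zeta_7 = exp(2*pi*i/7)):
  irrep \ class  {0} (size 1)  {1} (size 1)    {2} (size 1)    {3} (size 1)    {4} (size 1)    {5} (size 1)    {6} (size 1)  
  chi_0          1             1               1               1               1               1               1             
  chi_1          1             exp(2*I*pi/7)   exp(4*I*pi/7)   exp(6*I*pi/7)   exp(-6*I*pi/7)  exp(-4*I*pi/7)  exp(-2*I*pi/7)
  chi_2          1             exp(4*I*pi/7)   exp(-6*I*pi/7)  exp(-2*I*pi/7)  exp(2*I*pi/7)   exp(6*I*pi/7)   exp(-4*I*pi/7)
  chi_3          1             exp(6*I*pi/7)   exp(-2*I*pi/7)  exp(4*I*pi/7)   exp(-4*I*pi/7)  exp(2*I*pi/7)   exp(-6*I*pi/7)
  chi_4          1             exp(-6*I*pi/7)  exp(2*I*pi/7)   exp(-4*I*pi/7)  exp(4*I*pi/7)   exp(-2*I*pi/7)  exp(6*I*pi/7) 
  chi_5          1             exp(-4*I*pi/7)  exp(6*I*pi/7)   exp(2*I*pi/7)   exp(-2*I*pi/7)  exp(-6*I*pi/7)  exp(4*I*pi/7) 
  chi_6          1             exp(-2*I*pi/7)  exp(-4*I*pi/7)  exp(-6*I*pi/7)  exp(6*I*pi/7)   exp(4*I*pi/7)   exp(2*I*pi/7) 

Spot check: chi_6(5) = zeta_7^(6*5) = zeta_7^30 = exp(4*I*pi/7).

Reasoning: Z/7Z is abelian, so all 7 irreducible complex representations are 1-dimensional. They are given by chi_k(m) = zeta_7^(k*m) for k = 0,...,6. Row orthogonality: sum_m chi_k(m) conj(chi_l(m)) = 7 * [k = l].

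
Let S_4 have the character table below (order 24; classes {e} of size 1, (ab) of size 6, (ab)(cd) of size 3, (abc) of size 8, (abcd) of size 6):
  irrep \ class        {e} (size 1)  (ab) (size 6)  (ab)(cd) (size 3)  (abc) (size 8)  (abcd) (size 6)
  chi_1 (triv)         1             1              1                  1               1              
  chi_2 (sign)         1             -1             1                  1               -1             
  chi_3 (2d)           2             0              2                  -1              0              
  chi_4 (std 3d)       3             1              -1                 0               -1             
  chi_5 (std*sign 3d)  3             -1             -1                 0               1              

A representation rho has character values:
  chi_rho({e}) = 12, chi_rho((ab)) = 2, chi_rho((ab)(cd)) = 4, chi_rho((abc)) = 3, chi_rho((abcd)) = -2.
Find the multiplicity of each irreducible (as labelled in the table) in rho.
Multiplicities: chi_1: 2, chi_2: 2, chi_3: 1, chi_4: 2, chi_5: 0.

Justification: Use <chi_rho, chi> = (1/|G|) sum_C |C| * chi_rho(C) * conj(chi(C)) with |G| = 24 for each irreducible chi in the table:
  <chi_rho, chi_1> = (1/24)[1*(12)*conj(1) + 6*(2)*conj(1) + 3*(4)*conj(1) + 8*(3)*conj(1) + 6*(-2)*conj(1)]
      = (1/24)[(12) + (12) + (12) + (24) + (-12)] = 48/24 = 2
  <chi_rho, chi_2> = (1/24)[1*(12)*conj(1) + 6*(2)*conj(-1) + 3*(4)*conj(1) + 8*(3)*conj(1) + 6*(-2)*conj(-1)]
      = (1/24)[(12) + (-12) + (12) + (24) + (12)] = 48/24 = 2
  <chi_rho, chi_3> = (1/24)[1*(12)*conj(2) + 6*(2)*conj(0) + 3*(4)*conj(2) + 8*(3)*conj(-1) + 6*(-2)*conj(0)]
      = (1/24)[(24) + (0) + (24) + (-24) + (0)] = 24/24 = 1
  <chi_rho, chi_4> = (1/24)[1*(12)*conj(3) + 6*(2)*conj(1) + 3*(4)*conj(-1) + 8*(3)*conj(0) + 6*(-2)*conj(-1)]
      = (1/24)[(36) + (12) + (-12) + (0) + (12)] = 48/24 = 2
  <chi_rho, chi_5> = (1/24)[1*(12)*conj(3) + 6*(2)*conj(-1) + 3*(4)*conj(-1) + 8*(3)*conj(0) + 6*(-2)*conj(1)]
      = (1/24)[(36) + (-12) + (-12) + (0) + (-12)] = 0/24 = 0
Dimension check: dim(rho) = sum (mult * dim) = 2*1 + 2*1 + 1*2 + 2*3 + 0*3 = 12 = chi_rho(e) = 12.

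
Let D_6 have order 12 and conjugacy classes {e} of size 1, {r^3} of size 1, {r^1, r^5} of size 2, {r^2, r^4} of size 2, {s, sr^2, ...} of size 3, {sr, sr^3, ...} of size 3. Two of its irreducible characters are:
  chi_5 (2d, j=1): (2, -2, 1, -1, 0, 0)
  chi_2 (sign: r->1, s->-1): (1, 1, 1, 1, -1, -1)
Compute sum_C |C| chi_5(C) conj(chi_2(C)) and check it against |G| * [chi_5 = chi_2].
Sum = 0; so <chi_5, chi_2> = 0 (distinct irreducibles are orthogonal).

Justification: Compute term by term over conjugacy classes (|C| * chi_5(C) * conj(chi_2(C))):
  1*(2)*conj(1) + 1*(-2)*conj(1) + 2*(1)*conj(1) + 2*(-1)*conj(1) + 3*(0)*conj(-1) + 3*(0)*conj(-1)
  = (2) + (-2) + (2) + (-2) + (0) + (0)
  = 0.
Dividing by |G| = 12 gives 0/12 = 0, matching the row-orthogonality relation <chi_5, chi_2> = [chi_5 = chi_2].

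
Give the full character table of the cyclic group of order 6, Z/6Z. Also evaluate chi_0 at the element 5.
Character table of Z/6Z (irreps indexed chi_0,...,chi_5 with chi_k(m) = zeta_6^(k*m), zeta_6 = exp(2*pi*i/6)):
  irrep \ class  {0} (size 1)  {1} (size 1)    {2} (size 1)    {3} (size 1)  {4} (size 1)    {5} (size 1)  
  chi_0          1             1               1               1             1               1             
  chi_1          1             exp(I*pi/3)     exp(2*I*pi/3)   -1            exp(-2*I*pi/3)  exp(-I*pi/3)  
  chi_2          1             exp(2*I*pi/3)   exp(-2*I*pi/3)  1             exp(2*I*pi/3)   exp(-2*I*pi/3)
  chi_3          1             -1              1               -1            1               -1            
  chi_4          1             exp(-2*I*pi/3)  exp(2*I*pi/3)   1             exp(-2*I*pi/3)  exp(2*I*pi/3) 
  chi_5          1             exp(-I*pi/3)    exp(-2*I*pi/3)  -1            exp(2*I*pi/3)   exp(I*pi/3)   

Spot check: chi_0(5) = zeta_6^(0*5) = zeta_6^0 = 1.

Proof sketch: Z/6Z is abelian, so all 6 irreducible complex representations are 1-dimensional. They are given by chi_k(m) = zeta_6^(k*m) for k = 0,...,5. Row orthogonality: sum_m chi_k(m) conj(chi_l(m)) = 6 * [k = l].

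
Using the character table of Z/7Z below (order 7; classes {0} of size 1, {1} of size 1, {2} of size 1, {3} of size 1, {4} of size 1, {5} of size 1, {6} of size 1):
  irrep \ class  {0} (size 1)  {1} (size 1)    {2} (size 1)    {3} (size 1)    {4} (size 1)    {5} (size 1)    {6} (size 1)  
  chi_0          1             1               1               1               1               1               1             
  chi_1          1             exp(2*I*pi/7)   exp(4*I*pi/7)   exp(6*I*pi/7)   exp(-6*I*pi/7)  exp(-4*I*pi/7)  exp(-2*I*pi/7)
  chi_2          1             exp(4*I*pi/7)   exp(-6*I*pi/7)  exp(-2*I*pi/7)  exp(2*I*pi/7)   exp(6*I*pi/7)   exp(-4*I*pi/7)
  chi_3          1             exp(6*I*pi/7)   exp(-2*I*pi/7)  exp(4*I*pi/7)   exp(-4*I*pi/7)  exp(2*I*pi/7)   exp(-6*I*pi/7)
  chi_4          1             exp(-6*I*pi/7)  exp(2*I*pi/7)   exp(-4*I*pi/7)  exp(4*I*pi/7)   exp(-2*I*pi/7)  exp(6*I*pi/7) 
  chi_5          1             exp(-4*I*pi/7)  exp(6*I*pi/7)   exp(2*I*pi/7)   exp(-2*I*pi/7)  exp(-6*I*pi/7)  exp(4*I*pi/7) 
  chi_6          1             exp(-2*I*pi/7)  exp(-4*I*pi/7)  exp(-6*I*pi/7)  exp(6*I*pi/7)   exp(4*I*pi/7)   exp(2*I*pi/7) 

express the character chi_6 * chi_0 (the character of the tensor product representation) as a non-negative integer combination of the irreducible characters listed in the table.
chi_6 tensor chi_0 = chi_6 (all other irreducibles have multiplicity 0).

Details: The character of a tensor product is the pointwise product (chi_6 * chi_0)(C) = chi_6(C) * chi_0(C):
  {0}: (1)*(1), {1}: (exp(-2*I*pi/7))*(1), {2}: (exp(-4*I*pi/7))*(1), {3}: (exp(-6*I*pi/7))*(1), {4}: (exp(6*I*pi/7))*(1), {5}: (exp(4*I*pi/7))*(1), {6}: (exp(2*I*pi/7))*(1)
so (chi_6 * chi_0) takes values
  {0} -> 1, {1} -> exp(-2*I*pi/7), {2} -> exp(-4*I*pi/7), {3} -> exp(-6*I*pi/7), {4} -> exp(6*I*pi/7), {5} -> exp(4*I*pi/7), {6} -> exp(2*I*pi/7).
Now take the inner product of this character with each irreducible chi from the table, <chi_6*chi_0, chi> = (1/7) sum_C |C| (chi_6*chi_0)(C) conj(chi(C)):
  <chi_6*chi_0, chi_0> = (1/7)[1*(1)*conj(1) + 1*(exp(-2*I*pi/7))*conj(1) + 1*(exp(-4*I*pi/7))*conj(1) + 1*(exp(-6*I*pi/7))*conj(1) + 1*(exp(6*I*pi/7))*conj(1) + 1*(exp(4*I*pi/7))*conj(1) + 1*(exp(2*I*pi/7))*conj(1)]
      = (1/7)[(1) + (exp(-2*I*pi/7)) + (exp(-4*I*pi/7)) + (exp(-6*I*pi/7)) + (exp(6*I*pi/7)) + (exp(4*I*pi/7)) + (exp(2*I*pi/7))] = 0/7 = 0
  <chi_6*chi_0, chi_1> = (1/7)[1*(1)*conj(1) + 1*(exp(-2*I*pi/7))*conj(exp(2*I*pi/7)) + 1*(exp(-4*I*pi/7))*conj(exp(4*I*pi/7)) + 1*(exp(-6*I*pi/7))*conj(exp(6*I*pi/7)) + 1*(exp(6*I*pi/7))*conj(exp(-6*I*pi/7)) + 1*(exp(4*I*pi/7))*conj(exp(-4*I*pi/7)) + 1*(exp(2*I*pi/7))*conj(exp(-2*I*pi/7))]
      = (1/7)[(1) + (exp(-4*I*pi/7)) + (exp(6*I*pi/7)) + (exp(2*I*pi/7)) + (exp(-2*I*pi/7)) + (exp(-6*I*pi/7)) + (exp(4*I*pi/7))] = 0/7 = 0
  <chi_6*chi_0, chi_2> = (1/7)[1*(1)*conj(1) + 1*(exp(-2*I*pi/7))*conj(exp(4*I*pi/7)) + 1*(exp(-4*I*pi/7))*conj(exp(-6*I*pi/7)) + 1*(exp(-6*I*pi/7))*conj(exp(-2*I*pi/7)) + 1*(exp(6*I*pi/7))*conj(exp(2*I*pi/7)) + 1*(exp(4*I*pi/7))*conj(exp(6*I*pi/7)) + 1*(exp(2*I*pi/7))*conj(exp(-4*I*pi/7))]
      = (1/7)[(1) + (exp(-6*I*pi/7)) + (exp(2*I*pi/7)) + (exp(-4*I*pi/7)) + (exp(4*I*pi/7)) + (exp(-2*I*pi/7)) + (exp(6*I*pi/7))] = 0/7 = 0
  <chi_6*chi_0, chi_3> = (1/7)[1*(1)*conj(1) + 1*(exp(-2*I*pi/7))*conj(exp(6*I*pi/7)) + 1*(exp(-4*I*pi/7))*conj(exp(-2*I*pi/7)) + 1*(exp(-6*I*pi/7))*conj(exp(4*I*pi/7)) + 1*(exp(6*I*pi/7))*conj(exp(-4*I*pi/7)) + 1*(exp(4*I*pi/7))*conj(exp(2*I*pi/7)) + 1*(exp(2*I*pi/7))*conj(exp(-6*I*pi/7))]
      = (1/7)[(1) + (exp(6*I*pi/7)) + (exp(-2*I*pi/7)) + (exp(4*I*pi/7)) + (exp(-4*I*pi/7)) + (exp(2*I*pi/7)) + (exp(-6*I*pi/7))] = 0/7 = 0
  <chi_6*chi_0, chi_4> = (1/7)[1*(1)*conj(1) + 1*(exp(-2*I*pi/7))*conj(exp(-6*I*pi/7)) + 1*(exp(-4*I*pi/7))*conj(exp(2*I*pi/7)) + 1*(exp(-6*I*pi/7))*conj(exp(-4*I*pi/7)) + 1*(exp(6*I*pi/7))*conj(exp(4*I*pi/7)) + 1*(exp(4*I*pi/7))*conj(exp(-2*I*pi/7)) + 1*(exp(2*I*pi/7))*conj(exp(6*I*pi/7))]
      = (1/7)[(1) + (exp(4*I*pi/7)) + (exp(-6*I*pi/7)) + (exp(-2*I*pi/7)) + (exp(2*I*pi/7)) + (exp(6*I*pi/7)) + (exp(-4*I*pi/7))] = 0/7 = 0
  <chi_6*chi_0, chi_5> = (1/7)[1*(1)*conj(1) + 1*(exp(-2*I*pi/7))*conj(exp(-4*I*pi/7)) + 1*(exp(-4*I*pi/7))*conj(exp(6*I*pi/7)) + 1*(exp(-6*I*pi/7))*conj(exp(2*I*pi/7)) + 1*(exp(6*I*pi/7))*conj(exp(-2*I*pi/7)) + 1*(exp(4*I*pi/7))*conj(exp(-6*I*pi/7)) + 1*(exp(2*I*pi/7))*conj(exp(4*I*pi/7))]
      = (1/7)[(1) + (exp(2*I*pi/7)) + (exp(4*I*pi/7)) + (exp(6*I*pi/7)) + (exp(-6*I*pi/7)) + (exp(-4*I*pi/7)) + (exp(-2*I*pi/7))] = 0/7 = 0
  <chi_6*chi_0, chi_6> = (1/7)[1*(1)*conj(1) + 1*(exp(-2*I*pi/7))*conj(exp(-2*I*pi/7)) + 1*(exp(-4*I*pi/7))*conj(exp(-4*I*pi/7)) + 1*(exp(-6*I*pi/7))*conj(exp(-6*I*pi/7)) + 1*(exp(6*I*pi/7))*conj(exp(6*I*pi/7)) + 1*(exp(4*I*pi/7))*conj(exp(4*I*pi/7)) + 1*(exp(2*I*pi/7))*conj(exp(2*I*pi/7))]
      = (1/7)[(1) + (1) + (1) + (1) + (1) + (1) + (1)] = 7/7 = 1
(Exp terms are combined using exp(i*s)*conj(exp(i*t)) = exp(i*(s-t)), and sums of them are collapsed using the identity that for every m > 1 the m distinct m-th roots of unity sum to 0, e.g. 1 + exp(2*I*pi/3) + exp(-2*I*pi/3) = 0.)
Hence the multiplicities are chi_6: 1. Dimension check: dim(chi_6)*dim(chi_0) = 1*1 = 1 and sum (mult * dim) = 1*1 = 1.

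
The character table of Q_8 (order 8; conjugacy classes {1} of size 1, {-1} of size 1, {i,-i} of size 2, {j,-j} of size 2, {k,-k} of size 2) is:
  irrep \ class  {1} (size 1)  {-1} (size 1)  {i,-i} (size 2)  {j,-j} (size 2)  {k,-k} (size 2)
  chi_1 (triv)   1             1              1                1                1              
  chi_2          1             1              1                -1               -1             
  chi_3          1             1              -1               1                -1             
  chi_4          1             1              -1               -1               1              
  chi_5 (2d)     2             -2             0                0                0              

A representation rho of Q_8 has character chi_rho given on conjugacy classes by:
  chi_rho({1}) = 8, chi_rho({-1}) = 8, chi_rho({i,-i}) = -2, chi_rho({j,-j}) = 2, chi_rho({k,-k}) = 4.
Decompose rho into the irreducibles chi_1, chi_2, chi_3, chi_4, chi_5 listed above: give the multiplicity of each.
Multiplicities: chi_1: 3, chi_2: 0, chi_3: 2, chi_4: 3, chi_5: 0.

Reasoning: Use <chi_rho, chi> = (1/|G|) sum_C |C| * chi_rho(C) * conj(chi(C)) with |G| = 8 for each irreducible chi in the table:
  <chi_rho, chi_1> = (1/8)[1*(8)*conj(1) + 1*(8)*conj(1) + 2*(-2)*conj(1) + 2*(2)*conj(1) + 2*(4)*conj(1)]
      = (1/8)[(8) + (8) + (-4) + (4) + (8)] = 24/8 = 3
  <chi_rho, chi_2> = (1/8)[1*(8)*conj(1) + 1*(8)*conj(1) + 2*(-2)*conj(1) + 2*(2)*conj(-1) + 2*(4)*conj(-1)]
      = (1/8)[(8) + (8) + (-4) + (-4) + (-8)] = 0/8 = 0
  <chi_rho, chi_3> = (1/8)[1*(8)*conj(1) + 1*(8)*conj(1) + 2*(-2)*conj(-1) + 2*(2)*conj(1) + 2*(4)*conj(-1)]
      = (1/8)[(8) + (8) + (4) + (4) + (-8)] = 16/8 = 2
  <chi_rho, chi_4> = (1/8)[1*(8)*conj(1) + 1*(8)*conj(1) + 2*(-2)*conj(-1) + 2*(2)*conj(-1) + 2*(4)*conj(1)]
      = (1/8)[(8) + (8) + (4) + (-4) + (8)] = 24/8 = 3
  <chi_rho, chi_5> = (1/8)[1*(8)*conj(2) + 1*(8)*conj(-2) + 2*(-2)*conj(0) + 2*(2)*conj(0) + 2*(4)*conj(0)]
      = (1/8)[(16) + (-16) + (0) + (0) + (0)] = 0/8 = 0
Dimension check: dim(rho) = sum (mult * dim) = 3*1 + 0*1 + 2*1 + 3*1 + 0*2 = 8 = chi_rho(e) = 8.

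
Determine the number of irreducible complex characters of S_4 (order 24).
5

Argument: The number of irreducible complex representations of a finite group equals its number of conjugacy classes. Conjugacy classes in S_4 correspond to cycle types, i.e. partitions of 4; there are p(4) = 5 of them, so S_4 (order 24) has exactly 5 irreducible complex representations.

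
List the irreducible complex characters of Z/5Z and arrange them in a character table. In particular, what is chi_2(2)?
Character table of Z/5Z (irreps indexed chi_0,...,chi_4 with chi_k(m) = zeta_5^(k*m), zeta_5 = exp(2*pi*i/5)):
  irrep \ class  {0} (size 1)  {1} (size 1)    {2} (size 1)    {3} (size 1)    {4} (size 1)  
  chi_0          1             1               1               1               1             
  chi_1          1             exp(2*I*pi/5)   exp(4*I*pi/5)   exp(-4*I*pi/5)  exp(-2*I*pi/5)
  chi_2          1             exp(4*I*pi/5)   exp(-2*I*pi/5)  exp(2*I*pi/5)   exp(-4*I*pi/5)
  chi_3          1             exp(-4*I*pi/5)  exp(2*I*pi/5)   exp(-2*I*pi/5)  exp(4*I*pi/5) 
  chi_4          1             exp(-2*I*pi/5)  exp(-4*I*pi/5)  exp(4*I*pi/5)   exp(2*I*pi/5) 

Spot check: chi_2(2) = zeta_5^(2*2) = zeta_5^4 = exp(-2*I*pi/5).

Working: Z/5Z is abelian, so all 5 irreducible complex representations are 1-dimensional. They are given by chi_k(m) = zeta_5^(k*m) for k = 0,...,4. Row orthogonality: sum_m chi_k(m) conj(chi_l(m)) = 5 * [k = l].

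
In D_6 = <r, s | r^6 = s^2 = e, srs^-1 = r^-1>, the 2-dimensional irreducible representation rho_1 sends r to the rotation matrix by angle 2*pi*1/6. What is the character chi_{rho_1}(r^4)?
chi_{rho_1}(r^4) = 2*cos(2*pi*1*4/6) = -1

Working: rho_1(r^4) is rotation by angle 2*pi*1*4/6, whose trace is 2*cos(2*pi*1*4/6) = -1.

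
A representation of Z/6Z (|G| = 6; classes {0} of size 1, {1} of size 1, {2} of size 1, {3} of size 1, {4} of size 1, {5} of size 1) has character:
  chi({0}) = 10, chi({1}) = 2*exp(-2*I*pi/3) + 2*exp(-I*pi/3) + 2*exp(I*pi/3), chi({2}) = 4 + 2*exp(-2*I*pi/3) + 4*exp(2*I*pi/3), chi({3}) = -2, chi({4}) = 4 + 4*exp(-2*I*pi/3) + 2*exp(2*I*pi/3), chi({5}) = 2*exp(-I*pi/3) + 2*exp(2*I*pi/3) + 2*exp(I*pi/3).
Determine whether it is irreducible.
Not irreducible (reducible): <chi, chi> = 20 > 1.

Derivation: <chi, chi> = (1/|G|) sum_C |C| * |chi(C)|^2 = (1/6)[1*|10|^2 + 1*|2*exp(-2*I*pi/3) + 2*exp(-I*pi/3) + 2*exp(I*pi/3)|^2 + 1*|4 + 2*exp(-2*I*pi/3) + 4*exp(2*I*pi/3)|^2 + 1*|-2|^2 + 1*|4 + 4*exp(-2*I*pi/3) + 2*exp(2*I*pi/3)|^2 + 1*|2*exp(-I*pi/3) + 2*exp(2*I*pi/3) + 2*exp(I*pi/3)|^2]
  = (1/6)[(100) + (4) + (4) + (4) + (4) + (4)] = 120/6 = 20.
(Exp terms are combined using exp(i*s)*conj(exp(i*t)) = exp(i*(s-t)), and sums of them are collapsed using the identity that for every m > 1 the m distinct m-th roots of unity sum to 0, e.g. 1 + exp(2*I*pi/3) + exp(-2*I*pi/3) = 0.)
A character is irreducible iff <chi, chi> = 1, so this representation is reducible.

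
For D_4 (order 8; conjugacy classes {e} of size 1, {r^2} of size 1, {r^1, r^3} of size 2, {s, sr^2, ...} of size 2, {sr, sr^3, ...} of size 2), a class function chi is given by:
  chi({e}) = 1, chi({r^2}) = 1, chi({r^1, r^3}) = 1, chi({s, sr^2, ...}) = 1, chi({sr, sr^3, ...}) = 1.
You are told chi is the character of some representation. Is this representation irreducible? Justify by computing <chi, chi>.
Irreducible: <chi, chi> = 1.

Why: <chi, chi> = (1/|G|) sum_C |C| * |chi(C)|^2 = (1/8)[1*|1|^2 + 1*|1|^2 + 2*|1|^2 + 2*|1|^2 + 2*|1|^2]
  = (1/8)[(1) + (1) + (2) + (2) + (2)] = 8/8 = 1.
A character is irreducible iff <chi, chi> = 1, so this representation is irreducible.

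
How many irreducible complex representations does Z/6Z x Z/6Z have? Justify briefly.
36

Argument: The number of irreducible complex representations of a finite group equals its number of conjugacy classes. Z/6Z x Z/6Z is abelian of order 36, so every element is its own conjugacy class: 36 classes, so Z/6Z x Z/6Z (order 36) has exactly 36 irreducible complex representations.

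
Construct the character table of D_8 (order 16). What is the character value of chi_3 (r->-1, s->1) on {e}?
Conjugacy classes: {e} of size 1, {r^4} of size 1, {r^1, r^7} of size 2, {r^2, r^6} of size 2, {r^3, r^5} of size 2, {s, sr^2, ...} of size 4, {sr, sr^3, ...} of size 4.
Character table:
  irrep \ class              {e} (size 1)  {r^4} (size 1)  {r^1, r^7} (size 2)  {r^2, r^6} (size 2)  {r^3, r^5} (size 2)  {s, sr^2, ...} (size 4)  {sr, sr^3, ...} (size 4)
  chi_1 (triv)               1             1               1                    1                    1                    1                        1                       
  chi_2 (sign: r->1, s->-1)  1             1               1                    1                    1                    -1                       -1                      
  chi_3 (r->-1, s->1)        1             1               -1                   1                    -1                   1                        -1                      
  chi_4 (r->-1, s->-1)       1             1               -1                   1                    -1                   -1                       1                       
  chi_5 (2d, j=1)            2             -2              sqrt(2)              0                    -sqrt(2)             0                        0                       
  chi_6 (2d, j=2)            2             2               0                    -2                   0                    0                        0                       
  chi_7 (2d, j=3)            2             -2              -sqrt(2)             0                    sqrt(2)              0                        0                       

Spot check: chi_3 (r->-1, s->1) on {e} = 1.

Working: D_8 has order 2*8 = 16 with 7 conjugacy classes, hence 7 irreducibles. Sum of squared dims 1 + 1 + 1 + 1 + 4 + 4 + 4 = 16 = |G|. Linear characters come from the abelianisation; the 2-dimensional irreps have character r^k -> 2*cos(2*pi*j*k/8), reflections -> 0.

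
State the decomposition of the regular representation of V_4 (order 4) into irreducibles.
Each irreducible V_i of dimension d_i appears with multiplicity d_i, i.e. rho_reg = (direct sum over all irreducibles V_i) d_i V_i. The irreducible dimensions for V_4 are 1, 1, 1, 1: 4 irreducibles of dimension 1, each with multiplicity 1. Total dimension 4*1*1 = 4 = |G|.

Details: General theorem: in the regular representation of a finite group G, each irreducible appears with multiplicity equal to its dimension. Check: dim(rho_reg) = sum d_i^2 = 1 + 1 + 1 + 1 = 4 = |G|.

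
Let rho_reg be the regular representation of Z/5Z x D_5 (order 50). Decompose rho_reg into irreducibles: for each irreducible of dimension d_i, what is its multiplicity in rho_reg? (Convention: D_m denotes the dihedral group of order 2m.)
Each irreducible V_i of dimension d_i appears with multiplicity d_i, i.e. rho_reg = (direct sum over all irreducibles V_i) d_i V_i. The irreducible dimensions for Z/5Z x D_5 are 1, 1, 1, 1, 1, 1, 1, 1, 1, 1, 2, 2, 2, 2, 2, 2, 2, 2, 2, 2: 10 irreducibles of dimension 1, each with multiplicity 1; 10 irreducibles of dimension 2, each with multiplicity 2. Total dimension 10*1*1 + 10*2*2 = 50 = |G|.

General theorem: in the regular representation of a finite group G, each irreducible appears with multiplicity equal to its dimension. Check: dim(rho_reg) = sum d_i^2 = 1 + 1 + 1 + 1 + 1 + 1 + 1 + 1 + 1 + 1 + 4 + 4 + 4 + 4 + 4 + 4 + 4 + 4 + 4 + 4 = 50 = |G|.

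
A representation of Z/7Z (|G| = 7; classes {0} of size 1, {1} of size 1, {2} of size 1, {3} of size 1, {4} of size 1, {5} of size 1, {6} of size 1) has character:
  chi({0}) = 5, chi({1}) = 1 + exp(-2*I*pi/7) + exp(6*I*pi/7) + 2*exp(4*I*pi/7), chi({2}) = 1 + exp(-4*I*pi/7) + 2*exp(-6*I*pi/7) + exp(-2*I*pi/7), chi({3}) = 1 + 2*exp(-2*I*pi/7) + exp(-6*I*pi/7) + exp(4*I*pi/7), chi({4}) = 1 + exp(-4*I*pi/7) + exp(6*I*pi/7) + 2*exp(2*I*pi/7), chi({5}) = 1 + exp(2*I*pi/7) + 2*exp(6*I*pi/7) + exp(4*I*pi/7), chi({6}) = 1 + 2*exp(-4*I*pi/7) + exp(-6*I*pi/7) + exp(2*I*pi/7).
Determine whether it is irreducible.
Not irreducible (reducible): <chi, chi> = 7 > 1.

Derivation: <chi, chi> = (1/|G|) sum_C |C| * |chi(C)|^2 = (1/7)[1*|5|^2 + 1*|1 + exp(-2*I*pi/7) + exp(6*I*pi/7) + 2*exp(4*I*pi/7)|^2 + 1*|1 + exp(-4*I*pi/7) + 2*exp(-6*I*pi/7) + exp(-2*I*pi/7)|^2 + 1*|1 + 2*exp(-2*I*pi/7) + exp(-6*I*pi/7) + exp(4*I*pi/7)|^2 + 1*|1 + exp(-4*I*pi/7) + exp(6*I*pi/7) + 2*exp(2*I*pi/7)|^2 + 1*|1 + exp(2*I*pi/7) + 2*exp(6*I*pi/7) + exp(4*I*pi/7)|^2 + 1*|1 + 2*exp(-4*I*pi/7) + exp(-6*I*pi/7) + exp(2*I*pi/7)|^2]
  = (1/7)[(25) + (7 + 3*exp(-2*I*pi/7) + 2*exp(-4*I*pi/7) + 4*exp(-6*I*pi/7) + 4*exp(6*I*pi/7) + 2*exp(4*I*pi/7) + 3*exp(2*I*pi/7)) + (7 + 4*exp(-2*I*pi/7) + 3*exp(-4*I*pi/7) + 2*exp(-6*I*pi/7) + 2*exp(6*I*pi/7) + 3*exp(4*I*pi/7) + 4*exp(2*I*pi/7)) + (7 + 4*exp(-4*I*pi/7) + 2*exp(-2*I*pi/7) + 3*exp(-6*I*pi/7) + 3*exp(6*I*pi/7) + 2*exp(2*I*pi/7) + 4*exp(4*I*pi/7)) + (7 + 4*exp(-4*I*pi/7) + 2*exp(-2*I*pi/7) + 3*exp(-6*I*pi/7) + 3*exp(6*I*pi/7) + 2*exp(2*I*pi/7) + 4*exp(4*I*pi/7)) + (7 + 4*exp(-2*I*pi/7) + 3*exp(-4*I*pi/7) + 2*exp(-6*I*pi/7) + 2*exp(6*I*pi/7) + 3*exp(4*I*pi/7) + 4*exp(2*I*pi/7)) + (7 + 3*exp(-2*I*pi/7) + 2*exp(-4*I*pi/7) + 4*exp(-6*I*pi/7) + 4*exp(6*I*pi/7) + 2*exp(4*I*pi/7) + 3*exp(2*I*pi/7))] = 49/7 = 7.
(Exp terms are combined using exp(i*s)*conj(exp(i*t)) = exp(i*(s-t)), and sums of them are collapsed using the identity that for every m > 1 the m distinct m-th roots of unity sum to 0, e.g. 1 + exp(2*I*pi/3) + exp(-2*I*pi/3) = 0.)
A character is irreducible iff <chi, chi> = 1, so this representation is reducible.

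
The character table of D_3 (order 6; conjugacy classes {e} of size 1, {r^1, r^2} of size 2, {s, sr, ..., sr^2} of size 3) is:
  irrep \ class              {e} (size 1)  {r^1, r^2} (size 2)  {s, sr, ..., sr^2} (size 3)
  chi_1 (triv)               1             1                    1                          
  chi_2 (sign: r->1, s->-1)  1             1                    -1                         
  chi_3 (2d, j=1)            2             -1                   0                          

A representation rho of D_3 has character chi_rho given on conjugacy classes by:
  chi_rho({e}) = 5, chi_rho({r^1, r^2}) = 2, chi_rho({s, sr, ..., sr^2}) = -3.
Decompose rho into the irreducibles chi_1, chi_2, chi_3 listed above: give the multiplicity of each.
Multiplicities: chi_1: 0, chi_2: 3, chi_3: 1.

Derivation: Use <chi_rho, chi> = (1/|G|) sum_C |C| * chi_rho(C) * conj(chi(C)) with |G| = 6 for each irreducible chi in the table:
  <chi_rho, chi_1> = (1/6)[1*(5)*conj(1) + 2*(2)*conj(1) + 3*(-3)*conj(1)]
      = (1/6)[(5) + (4) + (-9)] = 0/6 = 0
  <chi_rho, chi_2> = (1/6)[1*(5)*conj(1) + 2*(2)*conj(1) + 3*(-3)*conj(-1)]
      = (1/6)[(5) + (4) + (9)] = 18/6 = 3
  <chi_rho, chi_3> = (1/6)[1*(5)*conj(2) + 2*(2)*conj(-1) + 3*(-3)*conj(0)]
      = (1/6)[(10) + (-4) + (0)] = 6/6 = 1
Dimension check: dim(rho) = sum (mult * dim) = 0*1 + 3*1 + 1*2 = 5 = chi_rho(e) = 5.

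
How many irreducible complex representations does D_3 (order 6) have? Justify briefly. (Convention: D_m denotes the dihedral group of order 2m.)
3

Reasoning: The number of irreducible complex representations of a finite group equals its number of conjugacy classes. D_3 has 3 conjugacy classes ((n+3)/2 for n odd), so D_3 (order 6) has exactly 3 irreducible complex representations.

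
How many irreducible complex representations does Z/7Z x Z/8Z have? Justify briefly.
56

Proof sketch: The number of irreducible complex representations of a finite group equals its number of conjugacy classes. Z/7Z x Z/8Z is abelian of order 56, so every element is its own conjugacy class: 56 classes, so Z/7Z x Z/8Z (order 56) has exactly 56 irreducible complex representations.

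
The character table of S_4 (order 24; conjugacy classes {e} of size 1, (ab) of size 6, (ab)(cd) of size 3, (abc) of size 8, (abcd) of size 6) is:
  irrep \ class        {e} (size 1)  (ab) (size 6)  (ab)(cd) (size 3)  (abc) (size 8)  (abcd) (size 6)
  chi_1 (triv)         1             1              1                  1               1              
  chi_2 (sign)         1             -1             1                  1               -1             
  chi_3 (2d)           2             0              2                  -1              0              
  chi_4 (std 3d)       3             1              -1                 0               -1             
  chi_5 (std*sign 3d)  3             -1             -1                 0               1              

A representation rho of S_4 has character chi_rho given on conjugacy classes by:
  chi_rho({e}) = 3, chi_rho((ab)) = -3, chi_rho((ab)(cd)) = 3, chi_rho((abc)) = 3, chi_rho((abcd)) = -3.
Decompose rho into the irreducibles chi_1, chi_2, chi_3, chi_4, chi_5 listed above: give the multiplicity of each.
Multiplicities: chi_1: 0, chi_2: 3, chi_3: 0, chi_4: 0, chi_5: 0.

Justification: Use <chi_rho, chi> = (1/|G|) sum_C |C| * chi_rho(C) * conj(chi(C)) with |G| = 24 for each irreducible chi in the table:
  <chi_rho, chi_1> = (1/24)[1*(3)*conj(1) + 6*(-3)*conj(1) + 3*(3)*conj(1) + 8*(3)*conj(1) + 6*(-3)*conj(1)]
      = (1/24)[(3) + (-18) + (9) + (24) + (-18)] = 0/24 = 0
  <chi_rho, chi_2> = (1/24)[1*(3)*conj(1) + 6*(-3)*conj(-1) + 3*(3)*conj(1) + 8*(3)*conj(1) + 6*(-3)*conj(-1)]
      = (1/24)[(3) + (18) + (9) + (24) + (18)] = 72/24 = 3
  <chi_rho, chi_3> = (1/24)[1*(3)*conj(2) + 6*(-3)*conj(0) + 3*(3)*conj(2) + 8*(3)*conj(-1) + 6*(-3)*conj(0)]
      = (1/24)[(6) + (0) + (18) + (-24) + (0)] = 0/24 = 0
  <chi_rho, chi_4> = (1/24)[1*(3)*conj(3) + 6*(-3)*conj(1) + 3*(3)*conj(-1) + 8*(3)*conj(0) + 6*(-3)*conj(-1)]
      = (1/24)[(9) + (-18) + (-9) + (0) + (18)] = 0/24 = 0
  <chi_rho, chi_5> = (1/24)[1*(3)*conj(3) + 6*(-3)*conj(-1) + 3*(3)*conj(-1) + 8*(3)*conj(0) + 6*(-3)*conj(1)]
      = (1/24)[(9) + (18) + (-9) + (0) + (-18)] = 0/24 = 0
Dimension check: dim(rho) = sum (mult * dim) = 0*1 + 3*1 + 0*2 + 0*3 + 0*3 = 3 = chi_rho(e) = 3.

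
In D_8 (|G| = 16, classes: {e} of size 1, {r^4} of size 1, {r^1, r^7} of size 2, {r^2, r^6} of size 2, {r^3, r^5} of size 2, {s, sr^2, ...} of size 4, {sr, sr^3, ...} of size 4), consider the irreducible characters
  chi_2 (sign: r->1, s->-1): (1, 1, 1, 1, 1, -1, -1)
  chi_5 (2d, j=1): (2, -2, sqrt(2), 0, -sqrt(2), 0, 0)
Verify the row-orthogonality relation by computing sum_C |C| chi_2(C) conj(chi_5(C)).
Sum = 0; so <chi_2, chi_5> = 0 (distinct irreducibles are orthogonal).

Derivation: Compute term by term over conjugacy classes (|C| * chi_2(C) * conj(chi_5(C))):
  1*(1)*conj(2) + 1*(1)*conj(-2) + 2*(1)*conj(sqrt(2)) + 2*(1)*conj(0) + 2*(1)*conj(-sqrt(2)) + 4*(-1)*conj(0) + 4*(-1)*conj(0)
  = (2) + (-2) + (2*sqrt(2)) + (0) + (-2*sqrt(2)) + (0) + (0)
  = 0.
Dividing by |G| = 16 gives 0/16 = 0, matching the row-orthogonality relation <chi_2, chi_5> = [chi_2 = chi_5].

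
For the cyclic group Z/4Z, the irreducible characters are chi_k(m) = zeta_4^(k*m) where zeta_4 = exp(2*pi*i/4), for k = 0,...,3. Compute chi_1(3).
chi_1(3) = zeta_4^3 = -I

Solution. chi_1(3) = zeta_4^(1*3) = zeta_4^3. Since zeta_4^4 = 1, this equals zeta_4^3 = exp(2*pi*i*3/4) = -I.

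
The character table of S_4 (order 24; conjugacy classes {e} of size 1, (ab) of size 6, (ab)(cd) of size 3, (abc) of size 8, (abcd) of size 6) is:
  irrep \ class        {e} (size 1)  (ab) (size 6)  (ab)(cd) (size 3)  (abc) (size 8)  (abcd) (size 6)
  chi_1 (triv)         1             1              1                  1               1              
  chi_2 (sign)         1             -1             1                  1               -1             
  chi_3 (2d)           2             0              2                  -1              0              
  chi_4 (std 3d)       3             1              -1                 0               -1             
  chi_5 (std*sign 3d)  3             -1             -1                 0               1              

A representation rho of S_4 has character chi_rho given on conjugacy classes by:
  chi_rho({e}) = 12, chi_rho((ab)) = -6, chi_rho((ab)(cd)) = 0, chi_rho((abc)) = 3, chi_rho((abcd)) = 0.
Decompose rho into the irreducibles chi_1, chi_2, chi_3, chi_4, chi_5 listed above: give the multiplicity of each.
Multiplicities: chi_1: 0, chi_2: 3, chi_3: 0, chi_4: 0, chi_5: 3.

Details: Use <chi_rho, chi> = (1/|G|) sum_C |C| * chi_rho(C) * conj(chi(C)) with |G| = 24 for each irreducible chi in the table:
  <chi_rho, chi_1> = (1/24)[1*(12)*conj(1) + 6*(-6)*conj(1) + 3*(0)*conj(1) + 8*(3)*conj(1) + 6*(0)*conj(1)]
      = (1/24)[(12) + (-36) + (0) + (24) + (0)] = 0/24 = 0
  <chi_rho, chi_2> = (1/24)[1*(12)*conj(1) + 6*(-6)*conj(-1) + 3*(0)*conj(1) + 8*(3)*conj(1) + 6*(0)*conj(-1)]
      = (1/24)[(12) + (36) + (0) + (24) + (0)] = 72/24 = 3
  <chi_rho, chi_3> = (1/24)[1*(12)*conj(2) + 6*(-6)*conj(0) + 3*(0)*conj(2) + 8*(3)*conj(-1) + 6*(0)*conj(0)]
      = (1/24)[(24) + (0) + (0) + (-24) + (0)] = 0/24 = 0
  <chi_rho, chi_4> = (1/24)[1*(12)*conj(3) + 6*(-6)*conj(1) + 3*(0)*conj(-1) + 8*(3)*conj(0) + 6*(0)*conj(-1)]
      = (1/24)[(36) + (-36) + (0) + (0) + (0)] = 0/24 = 0
  <chi_rho, chi_5> = (1/24)[1*(12)*conj(3) + 6*(-6)*conj(-1) + 3*(0)*conj(-1) + 8*(3)*conj(0) + 6*(0)*conj(1)]
      = (1/24)[(36) + (36) + (0) + (0) + (0)] = 72/24 = 3
Dimension check: dim(rho) = sum (mult * dim) = 0*1 + 3*1 + 0*2 + 0*3 + 3*3 = 12 = chi_rho(e) = 12.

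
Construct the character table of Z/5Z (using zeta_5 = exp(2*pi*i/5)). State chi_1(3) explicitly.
Character table of Z/5Z (irreps indexed chi_0,...,chi_4 with chi_k(m) = zeta_5^(k*m), zeta_5 = exp(2*pi*i/5)):
  irrep \ class  {0} (size 1)  {1} (size 1)    {2} (size 1)    {3} (size 1)    {4} (size 1)  
  chi_0          1             1               1               1               1             
  chi_1          1             exp(2*I*pi/5)   exp(4*I*pi/5)   exp(-4*I*pi/5)  exp(-2*I*pi/5)
  chi_2          1             exp(4*I*pi/5)   exp(-2*I*pi/5)  exp(2*I*pi/5)   exp(-4*I*pi/5)
  chi_3          1             exp(-4*I*pi/5)  exp(2*I*pi/5)   exp(-2*I*pi/5)  exp(4*I*pi/5) 
  chi_4          1             exp(-2*I*pi/5)  exp(-4*I*pi/5)  exp(4*I*pi/5)   exp(2*I*pi/5) 

Spot check: chi_1(3) = zeta_5^(1*3) = zeta_5^3 = exp(-4*I*pi/5).

Why: Z/5Z is abelian, so all 5 irreducible complex representations are 1-dimensional. They are given by chi_k(m) = zeta_5^(k*m) for k = 0,...,4. Row orthogonality: sum_m chi_k(m) conj(chi_l(m)) = 5 * [k = l].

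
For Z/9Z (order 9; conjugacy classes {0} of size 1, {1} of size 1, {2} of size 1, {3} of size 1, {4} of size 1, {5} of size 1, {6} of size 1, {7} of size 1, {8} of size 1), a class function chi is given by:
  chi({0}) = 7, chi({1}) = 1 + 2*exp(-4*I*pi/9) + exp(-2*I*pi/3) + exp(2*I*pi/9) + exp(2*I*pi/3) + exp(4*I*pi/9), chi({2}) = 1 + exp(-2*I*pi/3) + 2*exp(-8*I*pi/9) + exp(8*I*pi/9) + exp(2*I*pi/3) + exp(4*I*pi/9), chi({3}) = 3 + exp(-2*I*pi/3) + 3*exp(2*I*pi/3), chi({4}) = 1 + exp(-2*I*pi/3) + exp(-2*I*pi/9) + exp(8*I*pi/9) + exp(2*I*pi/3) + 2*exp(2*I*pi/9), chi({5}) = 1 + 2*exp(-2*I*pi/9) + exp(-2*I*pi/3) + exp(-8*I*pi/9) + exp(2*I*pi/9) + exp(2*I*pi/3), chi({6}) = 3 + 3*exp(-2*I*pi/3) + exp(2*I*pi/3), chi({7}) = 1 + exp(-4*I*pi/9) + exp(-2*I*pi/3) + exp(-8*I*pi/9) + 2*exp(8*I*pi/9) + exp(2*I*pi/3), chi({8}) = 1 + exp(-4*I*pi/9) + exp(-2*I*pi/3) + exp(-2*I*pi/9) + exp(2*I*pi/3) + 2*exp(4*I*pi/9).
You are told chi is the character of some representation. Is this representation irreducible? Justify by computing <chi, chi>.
Not irreducible (reducible): <chi, chi> = 9 > 1.

Reasoning: <chi, chi> = (1/|G|) sum_C |C| * |chi(C)|^2 = (1/9)[1*|7|^2 + 1*|1 + 2*exp(-4*I*pi/9) + exp(-2*I*pi/3) + exp(2*I*pi/9) + exp(2*I*pi/3) + exp(4*I*pi/9)|^2 + 1*|1 + exp(-2*I*pi/3) + 2*exp(-8*I*pi/9) + exp(8*I*pi/9) + exp(2*I*pi/3) + exp(4*I*pi/9)|^2 + 1*|3 + exp(-2*I*pi/3) + 3*exp(2*I*pi/3)|^2 + 1*|1 + exp(-2*I*pi/3) + exp(-2*I*pi/9) + exp(8*I*pi/9) + exp(2*I*pi/3) + 2*exp(2*I*pi/9)|^2 + 1*|1 + 2*exp(-2*I*pi/9) + exp(-2*I*pi/3) + exp(-8*I*pi/9) + exp(2*I*pi/9) + exp(2*I*pi/3)|^2 + 1*|3 + 3*exp(-2*I*pi/3) + exp(2*I*pi/3)|^2 + 1*|1 + exp(-4*I*pi/9) + exp(-2*I*pi/3) + exp(-8*I*pi/9) + 2*exp(8*I*pi/9) + exp(2*I*pi/3)|^2 + 1*|1 + exp(-4*I*pi/9) + exp(-2*I*pi/3) + exp(-2*I*pi/9) + exp(2*I*pi/3) + 2*exp(4*I*pi/9)|^2]
  = (1/9)[(49) + (9 + 5*exp(-2*I*pi/3) + 4*exp(-4*I*pi/9) + 5*exp(-2*I*pi/9) + 6*exp(-8*I*pi/9) + 6*exp(8*I*pi/9) + 5*exp(2*I*pi/9) + 4*exp(4*I*pi/9) + 5*exp(2*I*pi/3)) + (9 + 5*exp(-4*I*pi/9) + 5*exp(-2*I*pi/3) + 6*exp(-2*I*pi/9) + 4*exp(-8*I*pi/9) + 4*exp(8*I*pi/9) + 6*exp(2*I*pi/9) + 5*exp(2*I*pi/3) + 5*exp(4*I*pi/9)) + (4) + (9 + 6*exp(-4*I*pi/9) + 5*exp(-2*I*pi/3) + 4*exp(-2*I*pi/9) + 5*exp(-8*I*pi/9) + 5*exp(8*I*pi/9) + 4*exp(2*I*pi/9) + 5*exp(2*I*pi/3) + 6*exp(4*I*pi/9)) + (9 + 6*exp(-4*I*pi/9) + 5*exp(-2*I*pi/3) + 4*exp(-2*I*pi/9) + 5*exp(-8*I*pi/9) + 5*exp(8*I*pi/9) + 4*exp(2*I*pi/9) + 5*exp(2*I*pi/3) + 6*exp(4*I*pi/9)) + (4) + (9 + 5*exp(-4*I*pi/9) + 5*exp(-2*I*pi/3) + 6*exp(-2*I*pi/9) + 4*exp(-8*I*pi/9) + 4*exp(8*I*pi/9) + 6*exp(2*I*pi/9) + 5*exp(2*I*pi/3) + 5*exp(4*I*pi/9)) + (9 + 5*exp(-2*I*pi/3) + 4*exp(-4*I*pi/9) + 5*exp(-2*I*pi/9) + 6*exp(-8*I*pi/9) + 6*exp(8*I*pi/9) + 5*exp(2*I*pi/9) + 4*exp(4*I*pi/9) + 5*exp(2*I*pi/3))] = 81/9 = 9.
(Exp terms are combined using exp(i*s)*conj(exp(i*t)) = exp(i*(s-t)), and sums of them are collapsed using the identity that for every m > 1 the m distinct m-th roots of unity sum to 0, e.g. 1 + exp(2*I*pi/3) + exp(-2*I*pi/3) = 0.)
A character is irreducible iff <chi, chi> = 1, so this representation is reducible.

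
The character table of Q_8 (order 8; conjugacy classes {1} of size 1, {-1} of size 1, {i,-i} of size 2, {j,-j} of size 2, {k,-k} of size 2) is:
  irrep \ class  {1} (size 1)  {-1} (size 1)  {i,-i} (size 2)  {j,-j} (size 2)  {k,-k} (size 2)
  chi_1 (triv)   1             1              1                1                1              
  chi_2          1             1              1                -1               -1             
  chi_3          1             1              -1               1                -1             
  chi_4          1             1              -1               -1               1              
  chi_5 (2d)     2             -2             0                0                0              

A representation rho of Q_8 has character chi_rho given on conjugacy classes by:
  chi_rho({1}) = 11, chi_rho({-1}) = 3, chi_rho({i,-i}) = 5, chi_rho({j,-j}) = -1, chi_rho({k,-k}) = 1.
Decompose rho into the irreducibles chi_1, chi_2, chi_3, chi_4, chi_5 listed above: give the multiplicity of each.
Multiplicities: chi_1: 3, chi_2: 3, chi_3: 0, chi_4: 1, chi_5: 2.

Use <chi_rho, chi> = (1/|G|) sum_C |C| * chi_rho(C) * conj(chi(C)) with |G| = 8 for each irreducible chi in the table:
  <chi_rho, chi_1> = (1/8)[1*(11)*conj(1) + 1*(3)*conj(1) + 2*(5)*conj(1) + 2*(-1)*conj(1) + 2*(1)*conj(1)]
      = (1/8)[(11) + (3) + (10) + (-2) + (2)] = 24/8 = 3
  <chi_rho, chi_2> = (1/8)[1*(11)*conj(1) + 1*(3)*conj(1) + 2*(5)*conj(1) + 2*(-1)*conj(-1) + 2*(1)*conj(-1)]
      = (1/8)[(11) + (3) + (10) + (2) + (-2)] = 24/8 = 3
  <chi_rho, chi_3> = (1/8)[1*(11)*conj(1) + 1*(3)*conj(1) + 2*(5)*conj(-1) + 2*(-1)*conj(1) + 2*(1)*conj(-1)]
      = (1/8)[(11) + (3) + (-10) + (-2) + (-2)] = 0/8 = 0
  <chi_rho, chi_4> = (1/8)[1*(11)*conj(1) + 1*(3)*conj(1) + 2*(5)*conj(-1) + 2*(-1)*conj(-1) + 2*(1)*conj(1)]
      = (1/8)[(11) + (3) + (-10) + (2) + (2)] = 8/8 = 1
  <chi_rho, chi_5> = (1/8)[1*(11)*conj(2) + 1*(3)*conj(-2) + 2*(5)*conj(0) + 2*(-1)*conj(0) + 2*(1)*conj(0)]
      = (1/8)[(22) + (-6) + (0) + (0) + (0)] = 16/8 = 2
Dimension check: dim(rho) = sum (mult * dim) = 3*1 + 3*1 + 0*1 + 1*1 + 2*2 = 11 = chi_rho(e) = 11.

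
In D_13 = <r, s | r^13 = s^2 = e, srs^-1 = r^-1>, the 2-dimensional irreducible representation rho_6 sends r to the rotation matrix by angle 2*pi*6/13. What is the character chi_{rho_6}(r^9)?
chi_{rho_6}(r^9) = 2*cos(2*pi*6*9/13) = 2*cos(108*pi/13)

Argument: rho_6(r^9) is rotation by angle 2*pi*6*9/13, whose trace is 2*cos(2*pi*6*9/13) = 2*cos(108*pi/13).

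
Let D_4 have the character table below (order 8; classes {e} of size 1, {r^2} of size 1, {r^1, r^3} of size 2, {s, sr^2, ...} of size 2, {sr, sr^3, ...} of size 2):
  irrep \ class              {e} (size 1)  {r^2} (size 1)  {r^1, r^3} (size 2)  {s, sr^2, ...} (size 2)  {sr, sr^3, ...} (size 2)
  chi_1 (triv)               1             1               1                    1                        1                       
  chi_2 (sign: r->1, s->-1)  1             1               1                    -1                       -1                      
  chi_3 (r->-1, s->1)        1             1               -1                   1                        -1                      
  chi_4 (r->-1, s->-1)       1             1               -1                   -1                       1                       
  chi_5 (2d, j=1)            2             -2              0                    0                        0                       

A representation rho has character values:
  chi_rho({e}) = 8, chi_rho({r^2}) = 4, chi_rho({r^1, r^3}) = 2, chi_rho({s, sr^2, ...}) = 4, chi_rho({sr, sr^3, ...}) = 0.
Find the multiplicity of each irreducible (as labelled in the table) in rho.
Multiplicities: chi_1: 3, chi_2: 1, chi_3: 2, chi_4: 0, chi_5: 1.

Argument: Use <chi_rho, chi> = (1/|G|) sum_C |C| * chi_rho(C) * conj(chi(C)) with |G| = 8 for each irreducible chi in the table:
  <chi_rho, chi_1> = (1/8)[1*(8)*conj(1) + 1*(4)*conj(1) + 2*(2)*conj(1) + 2*(4)*conj(1) + 2*(0)*conj(1)]
      = (1/8)[(8) + (4) + (4) + (8) + (0)] = 24/8 = 3
  <chi_rho, chi_2> = (1/8)[1*(8)*conj(1) + 1*(4)*conj(1) + 2*(2)*conj(1) + 2*(4)*conj(-1) + 2*(0)*conj(-1)]
      = (1/8)[(8) + (4) + (4) + (-8) + (0)] = 8/8 = 1
  <chi_rho, chi_3> = (1/8)[1*(8)*conj(1) + 1*(4)*conj(1) + 2*(2)*conj(-1) + 2*(4)*conj(1) + 2*(0)*conj(-1)]
      = (1/8)[(8) + (4) + (-4) + (8) + (0)] = 16/8 = 2
  <chi_rho, chi_4> = (1/8)[1*(8)*conj(1) + 1*(4)*conj(1) + 2*(2)*conj(-1) + 2*(4)*conj(-1) + 2*(0)*conj(1)]
      = (1/8)[(8) + (4) + (-4) + (-8) + (0)] = 0/8 = 0
  <chi_rho, chi_5> = (1/8)[1*(8)*conj(2) + 1*(4)*conj(-2) + 2*(2)*conj(0) + 2*(4)*conj(0) + 2*(0)*conj(0)]
      = (1/8)[(16) + (-8) + (0) + (0) + (0)] = 8/8 = 1
Dimension check: dim(rho) = sum (mult * dim) = 3*1 + 1*1 + 2*1 + 0*1 + 1*2 = 8 = chi_rho(e) = 8.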